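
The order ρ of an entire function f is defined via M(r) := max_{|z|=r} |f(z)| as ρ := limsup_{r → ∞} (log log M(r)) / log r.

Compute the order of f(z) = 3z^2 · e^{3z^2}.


M(r) = max_{|z|=r} |3|·|z|^2·|e^{3z^2}| = 3·r^2 · e^{3r^2} (the factors attain their maxima compatibly on |z|=r). Then log M(r) = log 3 + 2·log r + 3r^2, dominated by the last term, so log log M(r) ~ 2·log r. The polynomial factor 3z^2 contributes only a log r term and does not affect the order. ρ = 2.
Therefore ρ = 2.

Order ρ = 2.


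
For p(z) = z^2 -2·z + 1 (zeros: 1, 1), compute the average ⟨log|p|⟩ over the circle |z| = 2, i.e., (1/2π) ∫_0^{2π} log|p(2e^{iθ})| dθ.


Zeros: 1, 1; r = 2.
Inside |z| < r: 1, 1. Outside (|z| ≥ r): ∅.
p(0) = 1, so log|p(0)| = log(1) = 0.0000.
Apply Jensen: I(r) = log|p(0)| + Σ_k log(r/|z_k|), summed over zeros inside |z| < r.
  log(r/|z_k|) for z_k = 1: log(2/1) = 0.6931
  log(r/|z_k|) for z_k = 1: log(2/1) = 0.6931
Sum over inside zeros: 1.3863.
I(r) = log|p(0)| + (inside sum) = 0.0000 + 1.3863 = 1.3863.
Closed form (all zeros inside, monic): I(r) = n·log(r) = 2·log(2) = 1.3863. ✓

I(r) ≈ 1.3863.


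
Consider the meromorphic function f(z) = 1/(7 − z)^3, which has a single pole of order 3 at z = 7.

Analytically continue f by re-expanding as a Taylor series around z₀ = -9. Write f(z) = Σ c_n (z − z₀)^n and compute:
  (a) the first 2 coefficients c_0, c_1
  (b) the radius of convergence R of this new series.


Let w = z − z₀, so z = z₀ + w.
Then 7 − z = 7 − (z₀ + w) = (7 − z₀) − w = 16 − w.
f(z) = 1/(16 − w)^3 = (1/(16)^3) · (1 − w/(16))^{−3}.
By the binomial series (1−u)^{−3} = Σ_{n≥0} C(n+2, 2) u^n for |u|<1, with u = w/(16):
  c_n = C(n+2, 2) / (16)^(n+3).
  c_0 = 1/(16)^3 = 1/4096.
  c_1 = 3/(16)^4 = 3/65536.
The series is valid for |w/d| < 1, i.e. |z − z₀| < |d|.
Radius of convergence: R = |7 − z₀| = |16| = 16 (distance from z₀ to the singularity z = 7).

c_0 = 1/4096, c_1 = 3/65536; R = 16.


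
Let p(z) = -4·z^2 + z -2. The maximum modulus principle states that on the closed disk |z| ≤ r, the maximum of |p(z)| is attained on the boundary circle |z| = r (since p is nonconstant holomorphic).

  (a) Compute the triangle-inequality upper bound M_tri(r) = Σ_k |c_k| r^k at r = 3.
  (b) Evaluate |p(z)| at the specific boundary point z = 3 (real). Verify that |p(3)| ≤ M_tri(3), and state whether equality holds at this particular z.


Coefficients: c_0 = -2, c_1 = 1, c_2 = -4. Radius r = 3.
Part (a). Triangle bound: M_tri(r) = Σ_k |c_k| r^k
  = |-2|·3^0 + |1|·3^1 + |-4|·3^2
  = 2 + 3 + 36 = 41.
This bounds M(r) := max_{|z|=r} |p(z)| from above; equality holds iff all terms c_k z^k can be made to align in phase at a single z on |z|=r.
Part (b). At z = 3 (real, on the circle |z| = r):
  p(3) = (-2)·3^0 + (1)·3^1 + (-4)·3^2 = -35.
  |p(3)| = 35.
Check: |p(3)| = 35 ≤ 41 = M_tri(3). ✓ Equality does not hold at z = 3 (the coefficients have mixed signs, so the terms do not all align in phase there).

M_tri(3) = 41; |p(3)| = 35; equality at z=3: no.


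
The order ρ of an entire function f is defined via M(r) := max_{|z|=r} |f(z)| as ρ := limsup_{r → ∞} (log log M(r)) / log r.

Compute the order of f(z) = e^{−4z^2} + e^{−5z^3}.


Each summand is entire of order 2 and 3 respectively (as in the single-exponential case). The order of a sum is at most the max of the orders, so ρ ≤ 3. For the lower bound: on |z|=r choose arg z so that -5z^3 is real positive; then |e^{-5z^3}| = e^{5r^3} while |e^{-4z^2}| ≤ e^{4r^2} = o(e^{5r^3}). So |f| ≥ e^{5r^3}(1 − o(1)) and ρ ≥ 3. Hence ρ = max(2, 3) = 3.
Therefore ρ = 3.

Order ρ = 3.


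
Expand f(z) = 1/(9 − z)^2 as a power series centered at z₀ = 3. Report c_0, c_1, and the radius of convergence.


Let w = z − z₀, so z = z₀ + w.
Then 9 − z = 9 − (z₀ + w) = (9 − z₀) − w = 6 − w.
f(z) = 1/(6 − w)^2 = (1/(6)^2) · (1 − w/(6))^{−2}.
By the binomial series (1−u)^{−2} = Σ_{n≥0} C(n+1, 1) u^n for |u|<1, with u = w/(6):
  c_n = C(n+1, 1) / (6)^(n+2).
  c_0 = 1/(6)^2 = 1/36.
  c_1 = 2/(6)^3 = 1/108.
The series is valid for |w/d| < 1, i.e. |z − z₀| < |d|.
Radius of convergence: R = |9 − z₀| = |6| = 6 (distance from z₀ to the singularity z = 9).

c_0 = 1/36, c_1 = 1/108; R = 6.


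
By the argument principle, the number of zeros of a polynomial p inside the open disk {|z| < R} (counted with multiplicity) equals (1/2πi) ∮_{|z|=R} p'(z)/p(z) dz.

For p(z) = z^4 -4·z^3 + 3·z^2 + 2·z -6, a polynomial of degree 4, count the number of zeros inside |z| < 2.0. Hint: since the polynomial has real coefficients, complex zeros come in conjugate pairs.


The zeros of p are: 3, -1, (1 + 1i), (1 - 1i).
Their magnitudes are: 3, 1, 1.414, 1.414.
Zeros with |z| < R = 2.0: -1, (1 + 1i), (1 - 1i).
Count = 3.
By the argument principle, (1/2πi) ∮_{|z|=R} p'(z)/p(z) dz equals exactly this count.

Number of zeros inside |z| < 2.0: 3.


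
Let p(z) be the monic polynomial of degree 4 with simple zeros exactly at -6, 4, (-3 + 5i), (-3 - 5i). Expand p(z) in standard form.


The polynomial is p(z) = ∏_{α ∈ S} (z − α), where S = {-6, 4, (-3 + 5i), (-3 - 5i)}.
Expanding the product yields: p(z) = z^4 + 8·z^3 + 22·z^2 -76·z -816.
Note conjugate pairs combine to real quadratics: (z − (-3+5i))(z − (-3−5i)) = z² + 6z + 34.
The resulting polynomial has degree 4 and real coefficients as required.

p(z) = z^4 + 8·z^3 + 22·z^2 -76·z -816.


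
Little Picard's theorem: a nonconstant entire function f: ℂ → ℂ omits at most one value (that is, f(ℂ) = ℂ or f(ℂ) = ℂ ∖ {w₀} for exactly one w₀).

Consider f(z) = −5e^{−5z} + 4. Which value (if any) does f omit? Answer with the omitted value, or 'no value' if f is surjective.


Little Picard bounds the complement of f(ℂ) to at most one point.
e^{−5z} is never zero on ℂ, so -5·e^{−5z} takes every value in ℂ ∖ {0}. Adding 4 shifts the range to ℂ ∖ {4}. Thus f omits exactly the value 4.

Omitted value: 4.


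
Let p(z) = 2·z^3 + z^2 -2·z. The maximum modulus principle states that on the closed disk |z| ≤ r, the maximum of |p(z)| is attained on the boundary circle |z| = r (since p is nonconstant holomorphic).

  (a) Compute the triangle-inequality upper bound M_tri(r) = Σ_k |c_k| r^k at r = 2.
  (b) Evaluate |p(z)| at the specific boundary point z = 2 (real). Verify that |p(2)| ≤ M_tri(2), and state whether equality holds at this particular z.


Coefficients: c_0 = 0, c_1 = -2, c_2 = 1, c_3 = 2. Radius r = 2.
Part (a). Triangle bound: M_tri(r) = Σ_k |c_k| r^k
  = |0|·2^0 + |-2|·2^1 + |1|·2^2 + |2|·2^3
  = 0 + 4 + 4 + 16 = 24.
This bounds M(r) := max_{|z|=r} |p(z)| from above; equality holds iff all terms c_k z^k can be made to align in phase at a single z on |z|=r.
Part (b). At z = 2 (real, on the circle |z| = r):
  p(2) = (0)·2^0 + (-2)·2^1 + (1)·2^2 + (2)·2^3 = 16.
  |p(2)| = 16.
Check: |p(2)| = 16 ≤ 24 = M_tri(2). ✓ Equality does not hold at z = 2 (the coefficients have mixed signs, so the terms do not all align in phase there).

M_tri(2) = 24; |p(2)| = 16; equality at z=2: no.


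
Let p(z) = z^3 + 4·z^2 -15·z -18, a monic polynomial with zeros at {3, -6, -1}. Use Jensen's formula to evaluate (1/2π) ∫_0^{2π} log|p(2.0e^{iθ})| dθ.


Zeros: -6, -1, 3; r = 2.0.
Inside |z| < r: -1. Outside (|z| ≥ r): -6, 3.
p(0) = -18, so log|p(0)| = log(18) = 2.8904.
Apply Jensen: I(r) = log|p(0)| + Σ_k log(r/|z_k|), summed over zeros inside |z| < r.
  log(r/|z_k|) for z_k = -1: log(2.0/1) = 0.6931
  Outside zeros (-6, 3) contribute nothing to the Jensen sum.
Sum over inside zeros: 0.6931.
I(r) = log|p(0)| + (inside sum) = 2.8904 + 0.6931 = 3.5835.
Note: since some zeros are outside |z| ≤ r, the simplified n·log(r) form does NOT apply — only the inside zeros contribute.

I(r) ≈ 3.5835.


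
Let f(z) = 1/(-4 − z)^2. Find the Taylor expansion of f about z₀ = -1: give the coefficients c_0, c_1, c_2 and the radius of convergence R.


Let w = z − z₀, so z = z₀ + w.
Then -4 − z = -4 − (z₀ + w) = (-4 − z₀) − w = -3 − w.
f(z) = 1/(-3 − w)^2 = (1/(-3)^2) · (1 − w/(-3))^{−2}.
By the binomial series (1−u)^{−2} = Σ_{n≥0} C(n+1, 1) u^n for |u|<1, with u = w/(-3):
  c_n = C(n+1, 1) / (-3)^(n+2).
  c_0 = 1/(-3)^2 = 1/9.
  c_1 = 2/(-3)^3 = -2/27.
  c_2 = 3/(-3)^4 = 1/27.
The series is valid for |w/d| < 1, i.e. |z − z₀| < |d|.
Radius of convergence: R = |-4 − z₀| = |-3| = 3 (distance from z₀ to the singularity z = -4).

c_0 = 1/9, c_1 = -2/27, c_2 = 1/27; R = 3.


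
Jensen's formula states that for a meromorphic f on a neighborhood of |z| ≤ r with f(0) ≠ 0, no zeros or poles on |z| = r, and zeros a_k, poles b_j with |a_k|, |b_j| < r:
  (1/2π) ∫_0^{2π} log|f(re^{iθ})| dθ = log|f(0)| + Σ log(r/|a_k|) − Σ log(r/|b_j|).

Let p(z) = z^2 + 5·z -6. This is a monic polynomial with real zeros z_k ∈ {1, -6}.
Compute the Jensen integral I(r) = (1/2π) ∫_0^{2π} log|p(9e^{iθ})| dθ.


Zeros: -6, 1; r = 9.
Inside |z| < r: -6, 1. Outside (|z| ≥ r): ∅.
p(0) = -6, so log|p(0)| = log(6) = 1.7918.
Apply Jensen: I(r) = log|p(0)| + Σ_k log(r/|z_k|), summed over zeros inside |z| < r.
  log(r/|z_k|) for z_k = 1: log(9/1) = 2.1972
  log(r/|z_k|) for z_k = -6: log(9/6) = 0.4055
Sum over inside zeros: 2.6027.
I(r) = log|p(0)| + (inside sum) = 1.7918 + 2.6027 = 4.3944.
Closed form (all zeros inside, monic): I(r) = n·log(r) = 2·log(9) = 4.3944. ✓

I(r) ≈ 4.3944.


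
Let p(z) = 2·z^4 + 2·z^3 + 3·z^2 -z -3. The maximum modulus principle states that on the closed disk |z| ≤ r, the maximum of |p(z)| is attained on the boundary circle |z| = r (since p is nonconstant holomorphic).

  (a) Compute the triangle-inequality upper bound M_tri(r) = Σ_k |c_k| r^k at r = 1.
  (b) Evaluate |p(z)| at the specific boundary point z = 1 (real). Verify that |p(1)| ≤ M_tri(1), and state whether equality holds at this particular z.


Coefficients: c_0 = -3, c_1 = -1, c_2 = 3, c_3 = 2, c_4 = 2. Radius r = 1.
Part (a). Triangle bound: M_tri(r) = Σ_k |c_k| r^k
  = |-3|·1^0 + |-1|·1^1 + |3|·1^2 + |2|·1^3 + |2|·1^4
  = 3 + 1 + 3 + 2 + 2 = 11.
This bounds M(r) := max_{|z|=r} |p(z)| from above; equality holds iff all terms c_k z^k can be made to align in phase at a single z on |z|=r.
Part (b). At z = 1 (real, on the circle |z| = r):
  p(1) = (-3)·1^0 + (-1)·1^1 + (3)·1^2 + (2)·1^3 + (2)·1^4 = 3.
  |p(1)| = 3.
Check: |p(1)| = 3 ≤ 11 = M_tri(1). ✓ Equality does not hold at z = 1 (the coefficients have mixed signs, so the terms do not all align in phase there).

M_tri(1) = 11; |p(1)| = 3; equality at z=1: no.


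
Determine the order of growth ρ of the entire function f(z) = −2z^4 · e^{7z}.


M(r) = max_{|z|=r} |-2|·|z|^4·|e^{7z}| = 2·r^4 · e^{7r^1} (the factors attain their maxima compatibly on |z|=r). Then log M(r) = log 2 + 4·log r + 7r^1, dominated by the last term, so log log M(r) ~ 1·log r. The polynomial factor -2z^4 contributes only a log r term and does not affect the order. ρ = 1.
Therefore ρ = 1.

Order ρ = 1.


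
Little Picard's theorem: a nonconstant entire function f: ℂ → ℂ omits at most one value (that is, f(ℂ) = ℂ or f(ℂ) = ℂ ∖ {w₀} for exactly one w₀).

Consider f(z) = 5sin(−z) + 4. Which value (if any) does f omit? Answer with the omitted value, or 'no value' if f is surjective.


Little Picard bounds the complement of f(ℂ) to at most one point.
sin is entire and surjective onto ℂ: for every w ∈ ℂ, sin(ζ) = w has a solution ζ ∈ ℂ (e.g., via the complex inverse arcsin). With ζ = −z this gives z = ζ/(-1). Then 5·sin(−z) takes every value in 5·ℂ = ℂ, and adding 4 is a bijection of ℂ. So f is surjective and omits no value. (Note: only on the real line is sin bounded by [−1, 1].)

Omitted value: no value.


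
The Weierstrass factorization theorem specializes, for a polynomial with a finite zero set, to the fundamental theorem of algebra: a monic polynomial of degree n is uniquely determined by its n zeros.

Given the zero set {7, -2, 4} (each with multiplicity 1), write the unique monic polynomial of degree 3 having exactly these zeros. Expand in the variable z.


The polynomial is p(z) = ∏_{α ∈ S} (z − α), where S = {7, -2, 4}.
Expanding the product yields: p(z) = z^3 -9·z^2 + 6·z + 56.
The resulting polynomial has degree 3 and real coefficients as required.

p(z) = z^3 -9·z^2 + 6·z + 56.


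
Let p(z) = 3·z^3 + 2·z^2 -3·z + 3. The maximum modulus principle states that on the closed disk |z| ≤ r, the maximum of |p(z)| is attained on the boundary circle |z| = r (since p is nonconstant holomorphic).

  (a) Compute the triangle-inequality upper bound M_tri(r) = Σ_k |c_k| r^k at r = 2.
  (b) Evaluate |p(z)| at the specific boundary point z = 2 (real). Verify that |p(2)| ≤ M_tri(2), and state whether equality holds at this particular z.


Coefficients: c_0 = 3, c_1 = -3, c_2 = 2, c_3 = 3. Radius r = 2.
Part (a). Triangle bound: M_tri(r) = Σ_k |c_k| r^k
  = |3|·2^0 + |-3|·2^1 + |2|·2^2 + |3|·2^3
  = 3 + 6 + 8 + 24 = 41.
This bounds M(r) := max_{|z|=r} |p(z)| from above; equality holds iff all terms c_k z^k can be made to align in phase at a single z on |z|=r.
Part (b). At z = 2 (real, on the circle |z| = r):
  p(2) = (3)·2^0 + (-3)·2^1 + (2)·2^2 + (3)·2^3 = 29.
  |p(2)| = 29.
Check: |p(2)| = 29 ≤ 41 = M_tri(2). ✓ Equality does not hold at z = 2 (the coefficients have mixed signs, so the terms do not all align in phase there).

M_tri(2) = 41; |p(2)| = 29; equality at z=2: no.


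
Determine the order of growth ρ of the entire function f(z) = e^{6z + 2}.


|e^{6z + 2}| = e^{Re(6·z) + 2} ≤ e^{6|z|^1 + 2} = e^{6r^1 + 2} on |z| = r, so ρ ≤ 1. Choosing z on |z|=r so that 6·z is real positive (always possible by picking arg z appropriately) gives |f(z)| = e^{6r^1 + 2}, matching the bound. The additive constant 2 does not affect log log M(r) ~ 1·log r. Hence ρ = 1.
Therefore ρ = 1.

Order ρ = 1.


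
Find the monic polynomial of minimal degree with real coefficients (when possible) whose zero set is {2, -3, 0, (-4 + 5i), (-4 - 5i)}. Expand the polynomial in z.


The polynomial is p(z) = ∏_{α ∈ S} (z − α), where S = {2, -3, 0, (-4 + 5i), (-4 - 5i)}.
Expanding the product yields: p(z) = z^5 + 9·z^4 + 43·z^3 -7·z^2 -246·z.
Note conjugate pairs combine to real quadratics: (z − (-4+5i))(z − (-4−5i)) = z² + 8z + 41.
The resulting polynomial has degree 5 and real coefficients as required.

p(z) = z^5 + 9·z^4 + 43·z^3 -7·z^2 -246·z.


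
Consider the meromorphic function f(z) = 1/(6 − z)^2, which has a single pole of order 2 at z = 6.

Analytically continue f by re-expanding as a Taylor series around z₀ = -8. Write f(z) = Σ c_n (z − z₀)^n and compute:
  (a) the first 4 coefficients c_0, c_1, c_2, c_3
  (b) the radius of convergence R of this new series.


Let w = z − z₀, so z = z₀ + w.
Then 6 − z = 6 − (z₀ + w) = (6 − z₀) − w = 14 − w.
f(z) = 1/(14 − w)^2 = (1/(14)^2) · (1 − w/(14))^{−2}.
By the binomial series (1−u)^{−2} = Σ_{n≥0} C(n+1, 1) u^n for |u|<1, with u = w/(14):
  c_n = C(n+1, 1) / (14)^(n+2).
  c_0 = 1/(14)^2 = 1/196.
  c_1 = 2/(14)^3 = 1/1372.
  c_2 = 3/(14)^4 = 3/38416.
  c_3 = 4/(14)^5 = 1/134456.
The series is valid for |w/d| < 1, i.e. |z − z₀| < |d|.
Radius of convergence: R = |6 − z₀| = |14| = 14 (distance from z₀ to the singularity z = 6).

c_0 = 1/196, c_1 = 1/1372, c_2 = 3/38416, c_3 = 1/134456; R = 14.


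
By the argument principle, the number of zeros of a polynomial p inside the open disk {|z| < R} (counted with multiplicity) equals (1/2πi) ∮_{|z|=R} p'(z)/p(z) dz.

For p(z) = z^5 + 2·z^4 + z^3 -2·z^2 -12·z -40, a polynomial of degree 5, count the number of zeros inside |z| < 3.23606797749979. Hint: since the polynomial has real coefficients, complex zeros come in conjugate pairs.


The zeros of p are: 2, (-2 + 1i), (-2 - 1i), (0 + 2i), (0 - 2i).
Their magnitudes are: 2, 2.236, 2.236, 2, 2.
Zeros with |z| < R = 3.23606797749979: 2, (-2 + 1i), (-2 - 1i), (0 + 2i), (0 - 2i).
Count = 5.
By the argument principle, (1/2πi) ∮_{|z|=R} p'(z)/p(z) dz equals exactly this count.

Number of zeros inside |z| < 3.23606797749979: 5.


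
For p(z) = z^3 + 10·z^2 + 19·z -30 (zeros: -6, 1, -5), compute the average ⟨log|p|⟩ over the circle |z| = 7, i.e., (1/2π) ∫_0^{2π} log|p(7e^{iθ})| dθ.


Zeros: -6, -5, 1; r = 7.
Inside |z| < r: -6, -5, 1. Outside (|z| ≥ r): ∅.
p(0) = -30, so log|p(0)| = log(30) = 3.4012.
Apply Jensen: I(r) = log|p(0)| + Σ_k log(r/|z_k|), summed over zeros inside |z| < r.
  log(r/|z_k|) for z_k = -6: log(7/6) = 0.1542
  log(r/|z_k|) for z_k = 1: log(7/1) = 1.9459
  log(r/|z_k|) for z_k = -5: log(7/5) = 0.3365
Sum over inside zeros: 2.4365.
I(r) = log|p(0)| + (inside sum) = 3.4012 + 2.4365 = 5.8377.
Closed form (all zeros inside, monic): I(r) = n·log(r) = 3·log(7) = 5.8377. ✓

I(r) ≈ 5.8377.


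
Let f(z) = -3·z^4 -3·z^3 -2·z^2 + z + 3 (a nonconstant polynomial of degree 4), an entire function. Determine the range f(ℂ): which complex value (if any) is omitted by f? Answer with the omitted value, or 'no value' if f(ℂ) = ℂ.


Little Picard bounds the complement of f(ℂ) to at most one point.
For every w ∈ ℂ, the equation p(z) − w = 0 is a nonconstant polynomial in z and hence has at least one root by the fundamental theorem of algebra. So p is surjective onto ℂ, omitting no value.

Omitted value: no value.


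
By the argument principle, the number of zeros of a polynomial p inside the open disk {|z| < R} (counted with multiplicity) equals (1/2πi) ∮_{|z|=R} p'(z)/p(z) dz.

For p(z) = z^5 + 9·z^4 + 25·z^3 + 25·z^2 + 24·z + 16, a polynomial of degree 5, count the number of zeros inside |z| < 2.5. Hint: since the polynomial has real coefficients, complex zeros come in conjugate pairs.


The zeros of p are: -1, (0 + 1i), (0 - 1i), -4, -4.
Their magnitudes are: 1, 1, 1, 4, 4.
Zeros with |z| < R = 2.5: -1, (0 + 1i), (0 - 1i).
Count = 3.
By the argument principle, (1/2πi) ∮_{|z|=R} p'(z)/p(z) dz equals exactly this count.

Number of zeros inside |z| < 2.5: 3.


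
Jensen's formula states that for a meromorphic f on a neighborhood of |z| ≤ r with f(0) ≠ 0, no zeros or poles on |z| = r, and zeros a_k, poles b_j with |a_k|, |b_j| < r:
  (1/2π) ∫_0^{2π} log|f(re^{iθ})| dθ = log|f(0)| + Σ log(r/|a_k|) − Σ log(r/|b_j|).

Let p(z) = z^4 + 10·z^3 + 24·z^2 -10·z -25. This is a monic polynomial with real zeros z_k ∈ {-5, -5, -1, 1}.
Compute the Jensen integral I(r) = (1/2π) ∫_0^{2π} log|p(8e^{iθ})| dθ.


Zeros: -5, -5, -1, 1; r = 8.
Inside |z| < r: -5, -5, -1, 1. Outside (|z| ≥ r): ∅.
p(0) = -25, so log|p(0)| = log(25) = 3.2189.
Apply Jensen: I(r) = log|p(0)| + Σ_k log(r/|z_k|), summed over zeros inside |z| < r.
  log(r/|z_k|) for z_k = -5: log(8/5) = 0.4700
  log(r/|z_k|) for z_k = -5: log(8/5) = 0.4700
  log(r/|z_k|) for z_k = -1: log(8/1) = 2.0794
  log(r/|z_k|) for z_k = 1: log(8/1) = 2.0794
Sum over inside zeros: 5.0989.
I(r) = log|p(0)| + (inside sum) = 3.2189 + 5.0989 = 8.3178.
Closed form (all zeros inside, monic): I(r) = n·log(r) = 4·log(8) = 8.3178. ✓

I(r) ≈ 8.3178.


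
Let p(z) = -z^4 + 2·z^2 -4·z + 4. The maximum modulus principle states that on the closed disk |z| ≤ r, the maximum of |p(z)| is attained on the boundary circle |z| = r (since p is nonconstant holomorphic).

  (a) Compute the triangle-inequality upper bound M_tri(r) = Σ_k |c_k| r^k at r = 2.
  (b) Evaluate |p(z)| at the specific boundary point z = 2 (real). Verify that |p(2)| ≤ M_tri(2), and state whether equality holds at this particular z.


Coefficients: c_0 = 4, c_1 = -4, c_2 = 2, c_3 = 0, c_4 = -1. Radius r = 2.
Part (a). Triangle bound: M_tri(r) = Σ_k |c_k| r^k
  = |4|·2^0 + |-4|·2^1 + |2|·2^2 + |0|·2^3 + |-1|·2^4
  = 4 + 8 + 8 + 0 + 16 = 36.
This bounds M(r) := max_{|z|=r} |p(z)| from above; equality holds iff all terms c_k z^k can be made to align in phase at a single z on |z|=r.
Part (b). At z = 2 (real, on the circle |z| = r):
  p(2) = (4)·2^0 + (-4)·2^1 + (2)·2^2 + (0)·2^3 + (-1)·2^4 = -12.
  |p(2)| = 12.
Check: |p(2)| = 12 ≤ 36 = M_tri(2). ✓ Equality does not hold at z = 2 (the coefficients have mixed signs, so the terms do not all align in phase there).

M_tri(2) = 36; |p(2)| = 12; equality at z=2: no.


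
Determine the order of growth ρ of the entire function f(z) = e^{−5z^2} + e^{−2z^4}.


Each summand is entire of order 2 and 4 respectively (as in the single-exponential case). The order of a sum is at most the max of the orders, so ρ ≤ 4. For the lower bound: on |z|=r choose arg z so that -2z^4 is real positive; then |e^{-2z^4}| = e^{2r^4} while |e^{-5z^2}| ≤ e^{5r^2} = o(e^{2r^4}). So |f| ≥ e^{2r^4}(1 − o(1)) and ρ ≥ 4. Hence ρ = max(2, 4) = 4.
Therefore ρ = 4.

Order ρ = 4.


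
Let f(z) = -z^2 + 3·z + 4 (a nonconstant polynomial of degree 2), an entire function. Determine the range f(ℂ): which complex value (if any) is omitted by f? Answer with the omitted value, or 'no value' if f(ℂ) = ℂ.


Little Picard bounds the complement of f(ℂ) to at most one point.
For every w ∈ ℂ, the equation p(z) − w = 0 is a nonconstant polynomial in z and hence has at least one root by the fundamental theorem of algebra. So p is surjective onto ℂ, omitting no value.

Omitted value: no value.


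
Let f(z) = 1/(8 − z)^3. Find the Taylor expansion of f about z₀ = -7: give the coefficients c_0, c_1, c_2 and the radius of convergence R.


Let w = z − z₀, so z = z₀ + w.
Then 8 − z = 8 − (z₀ + w) = (8 − z₀) − w = 15 − w.
f(z) = 1/(15 − w)^3 = (1/(15)^3) · (1 − w/(15))^{−3}.
By the binomial series (1−u)^{−3} = Σ_{n≥0} C(n+2, 2) u^n for |u|<1, with u = w/(15):
  c_n = C(n+2, 2) / (15)^(n+3).
  c_0 = 1/(15)^3 = 1/3375.
  c_1 = 3/(15)^4 = 1/16875.
  c_2 = 6/(15)^5 = 2/253125.
The series is valid for |w/d| < 1, i.e. |z − z₀| < |d|.
Radius of convergence: R = |8 − z₀| = |15| = 15 (distance from z₀ to the singularity z = 8).

c_0 = 1/3375, c_1 = 1/16875, c_2 = 2/253125; R = 15.


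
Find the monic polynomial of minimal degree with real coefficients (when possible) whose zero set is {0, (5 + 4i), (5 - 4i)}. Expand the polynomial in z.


The polynomial is p(z) = ∏_{α ∈ S} (z − α), where S = {0, (5 + 4i), (5 - 4i)}.
Expanding the product yields: p(z) = z^3 -10·z^2 + 41·z.
Note conjugate pairs combine to real quadratics: (z − (5+4i))(z − (5−4i)) = z² − 10z + 41.
The resulting polynomial has degree 3 and real coefficients as required.

p(z) = z^3 -10·z^2 + 41·z.


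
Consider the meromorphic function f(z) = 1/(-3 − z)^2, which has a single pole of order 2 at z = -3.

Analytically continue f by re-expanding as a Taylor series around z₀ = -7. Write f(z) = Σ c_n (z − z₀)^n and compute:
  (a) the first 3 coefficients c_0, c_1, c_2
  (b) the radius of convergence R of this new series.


Let w = z − z₀, so z = z₀ + w.
Then -3 − z = -3 − (z₀ + w) = (-3 − z₀) − w = 4 − w.
f(z) = 1/(4 − w)^2 = (1/(4)^2) · (1 − w/(4))^{−2}.
By the binomial series (1−u)^{−2} = Σ_{n≥0} C(n+1, 1) u^n for |u|<1, with u = w/(4):
  c_n = C(n+1, 1) / (4)^(n+2).
  c_0 = 1/(4)^2 = 1/16.
  c_1 = 2/(4)^3 = 1/32.
  c_2 = 3/(4)^4 = 3/256.
The series is valid for |w/d| < 1, i.e. |z − z₀| < |d|.
Radius of convergence: R = |-3 − z₀| = |4| = 4 (distance from z₀ to the singularity z = -3).

c_0 = 1/16, c_1 = 1/32, c_2 = 3/256; R = 4.


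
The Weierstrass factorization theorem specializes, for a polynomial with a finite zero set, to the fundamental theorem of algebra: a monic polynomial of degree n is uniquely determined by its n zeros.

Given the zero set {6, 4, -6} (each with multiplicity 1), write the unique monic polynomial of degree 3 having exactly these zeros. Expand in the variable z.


The polynomial is p(z) = ∏_{α ∈ S} (z − α), where S = {6, 4, -6}.
Expanding the product yields: p(z) = z^3 -4·z^2 -36·z + 144.
The resulting polynomial has degree 3 and real coefficients as required.

p(z) = z^3 -4·z^2 -36·z + 144.


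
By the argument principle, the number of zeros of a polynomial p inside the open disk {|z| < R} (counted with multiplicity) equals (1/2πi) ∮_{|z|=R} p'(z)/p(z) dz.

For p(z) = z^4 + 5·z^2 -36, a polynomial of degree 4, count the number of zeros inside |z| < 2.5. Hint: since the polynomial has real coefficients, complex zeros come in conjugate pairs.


The zeros of p are: 2, -2, (0 + 3i), (0 - 3i).
Their magnitudes are: 2, 2, 3, 3.
Zeros with |z| < R = 2.5: 2, -2.
Count = 2.
By the argument principle, (1/2πi) ∮_{|z|=R} p'(z)/p(z) dz equals exactly this count.

Number of zeros inside |z| < 2.5: 2.


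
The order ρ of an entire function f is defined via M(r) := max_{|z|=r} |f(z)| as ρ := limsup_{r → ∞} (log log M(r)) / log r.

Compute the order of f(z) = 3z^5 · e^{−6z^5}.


M(r) = max_{|z|=r} |3|·|z|^5·|e^{−6z^5}| = 3·r^5 · e^{6r^5} (the factors attain their maxima compatibly on |z|=r). Then log M(r) = log 3 + 5·log r + 6r^5, dominated by the last term, so log log M(r) ~ 5·log r. The polynomial factor 3z^5 contributes only a log r term and does not affect the order. ρ = 5.
Therefore ρ = 5.

Order ρ = 5.


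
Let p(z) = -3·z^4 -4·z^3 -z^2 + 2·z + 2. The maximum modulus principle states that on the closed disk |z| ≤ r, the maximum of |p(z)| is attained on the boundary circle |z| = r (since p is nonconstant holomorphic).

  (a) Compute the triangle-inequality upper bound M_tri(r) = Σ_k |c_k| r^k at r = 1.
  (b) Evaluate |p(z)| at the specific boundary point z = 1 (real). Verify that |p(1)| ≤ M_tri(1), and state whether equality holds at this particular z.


Coefficients: c_0 = 2, c_1 = 2, c_2 = -1, c_3 = -4, c_4 = -3. Radius r = 1.
Part (a). Triangle bound: M_tri(r) = Σ_k |c_k| r^k
  = |2|·1^0 + |2|·1^1 + |-1|·1^2 + |-4|·1^3 + |-3|·1^4
  = 2 + 2 + 1 + 4 + 3 = 12.
This bounds M(r) := max_{|z|=r} |p(z)| from above; equality holds iff all terms c_k z^k can be made to align in phase at a single z on |z|=r.
Part (b). At z = 1 (real, on the circle |z| = r):
  p(1) = (2)·1^0 + (2)·1^1 + (-1)·1^2 + (-4)·1^3 + (-3)·1^4 = -4.
  |p(1)| = 4.
Check: |p(1)| = 4 ≤ 12 = M_tri(1). ✓ Equality does not hold at z = 1 (the coefficients have mixed signs, so the terms do not all align in phase there).

M_tri(1) = 12; |p(1)| = 4; equality at z=1: no.


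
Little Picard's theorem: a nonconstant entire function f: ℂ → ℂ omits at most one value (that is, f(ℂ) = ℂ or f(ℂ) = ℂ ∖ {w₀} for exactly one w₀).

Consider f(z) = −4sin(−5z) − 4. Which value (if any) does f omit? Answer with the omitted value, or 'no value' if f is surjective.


Little Picard bounds the complement of f(ℂ) to at most one point.
sin is entire and surjective onto ℂ: for every w ∈ ℂ, sin(ζ) = w has a solution ζ ∈ ℂ (e.g., via the complex inverse arcsin). With ζ = −5z this gives z = ζ/(-5). Then -4·sin(−5z) takes every value in -4·ℂ = ℂ, and adding -4 is a bijection of ℂ. So f is surjective and omits no value. (Note: only on the real line is sin bounded by [−1, 1].)

Omitted value: no value.


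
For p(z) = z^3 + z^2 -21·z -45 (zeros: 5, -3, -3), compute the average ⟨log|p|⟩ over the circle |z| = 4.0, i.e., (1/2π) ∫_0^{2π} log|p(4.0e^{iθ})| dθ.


Zeros: -3, -3, 5; r = 4.0.
Inside |z| < r: -3, -3. Outside (|z| ≥ r): 5.
p(0) = -45, so log|p(0)| = log(45) = 3.8067.
Apply Jensen: I(r) = log|p(0)| + Σ_k log(r/|z_k|), summed over zeros inside |z| < r.
  log(r/|z_k|) for z_k = -3: log(4.0/3) = 0.2877
  log(r/|z_k|) for z_k = -3: log(4.0/3) = 0.2877
  Outside zeros (5) contribute nothing to the Jensen sum.
Sum over inside zeros: 0.5754.
I(r) = log|p(0)| + (inside sum) = 3.8067 + 0.5754 = 4.3820.
Note: since some zeros are outside |z| ≤ r, the simplified n·log(r) form does NOT apply — only the inside zeros contribute.

I(r) ≈ 4.3820.


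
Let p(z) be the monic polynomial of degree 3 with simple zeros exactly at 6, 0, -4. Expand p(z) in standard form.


The polynomial is p(z) = ∏_{α ∈ S} (z − α), where S = {6, 0, -4}.
Expanding the product yields: p(z) = z^3 -2·z^2 -24·z.
The resulting polynomial has degree 3 and real coefficients as required.

p(z) = z^3 -2·z^2 -24·z.


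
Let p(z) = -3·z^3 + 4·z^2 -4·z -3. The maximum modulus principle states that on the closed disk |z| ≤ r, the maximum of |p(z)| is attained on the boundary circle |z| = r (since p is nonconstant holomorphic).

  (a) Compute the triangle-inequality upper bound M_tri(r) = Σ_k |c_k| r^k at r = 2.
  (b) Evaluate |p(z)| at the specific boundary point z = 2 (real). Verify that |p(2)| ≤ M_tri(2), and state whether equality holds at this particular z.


Coefficients: c_0 = -3, c_1 = -4, c_2 = 4, c_3 = -3. Radius r = 2.
Part (a). Triangle bound: M_tri(r) = Σ_k |c_k| r^k
  = |-3|·2^0 + |-4|·2^1 + |4|·2^2 + |-3|·2^3
  = 3 + 8 + 16 + 24 = 51.
This bounds M(r) := max_{|z|=r} |p(z)| from above; equality holds iff all terms c_k z^k can be made to align in phase at a single z on |z|=r.
Part (b). At z = 2 (real, on the circle |z| = r):
  p(2) = (-3)·2^0 + (-4)·2^1 + (4)·2^2 + (-3)·2^3 = -19.
  |p(2)| = 19.
Check: |p(2)| = 19 ≤ 51 = M_tri(2). ✓ Equality does not hold at z = 2 (the coefficients have mixed signs, so the terms do not all align in phase there).

M_tri(2) = 51; |p(2)| = 19; equality at z=2: no.


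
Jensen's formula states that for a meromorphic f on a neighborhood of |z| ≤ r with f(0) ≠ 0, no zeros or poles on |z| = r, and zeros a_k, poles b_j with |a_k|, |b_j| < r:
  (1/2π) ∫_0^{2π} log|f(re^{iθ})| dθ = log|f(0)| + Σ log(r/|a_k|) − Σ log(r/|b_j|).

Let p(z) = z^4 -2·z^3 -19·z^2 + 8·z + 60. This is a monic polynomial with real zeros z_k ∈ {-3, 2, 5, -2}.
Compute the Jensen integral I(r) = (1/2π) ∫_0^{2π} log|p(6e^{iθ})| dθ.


Zeros: -3, -2, 2, 5; r = 6.
Inside |z| < r: -3, -2, 2, 5. Outside (|z| ≥ r): ∅.
p(0) = 60, so log|p(0)| = log(60) = 4.0943.
Apply Jensen: I(r) = log|p(0)| + Σ_k log(r/|z_k|), summed over zeros inside |z| < r.
  log(r/|z_k|) for z_k = -3: log(6/3) = 0.6931
  log(r/|z_k|) for z_k = 2: log(6/2) = 1.0986
  log(r/|z_k|) for z_k = 5: log(6/5) = 0.1823
  log(r/|z_k|) for z_k = -2: log(6/2) = 1.0986
Sum over inside zeros: 3.0727.
I(r) = log|p(0)| + (inside sum) = 4.0943 + 3.0727 = 7.1670.
Closed form (all zeros inside, monic): I(r) = n·log(r) = 4·log(6) = 7.1670. ✓

I(r) ≈ 7.1670.


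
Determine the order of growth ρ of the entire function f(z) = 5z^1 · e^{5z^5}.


M(r) = max_{|z|=r} |5|·|z|^1·|e^{5z^5}| = 5·r^1 · e^{5r^5} (the factors attain their maxima compatibly on |z|=r). Then log M(r) = log 5 + 1·log r + 5r^5, dominated by the last term, so log log M(r) ~ 5·log r. The polynomial factor 5z^1 contributes only a log r term and does not affect the order. ρ = 5.
Therefore ρ = 5.

Order ρ = 5.


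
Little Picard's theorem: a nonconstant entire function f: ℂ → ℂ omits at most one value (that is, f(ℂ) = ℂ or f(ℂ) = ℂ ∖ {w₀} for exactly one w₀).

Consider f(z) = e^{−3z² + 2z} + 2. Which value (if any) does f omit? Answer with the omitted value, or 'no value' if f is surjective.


Little Picard bounds the complement of f(ℂ) to at most one point.
The exponent g(z) = −3z² + 2z is a nonconstant polynomial, hence surjective onto ℂ. So e^{g(z)} takes every value in {e^w : w ∈ ℂ} = ℂ ∖ {0}. Adding 2 shifts the range to ℂ ∖ {2}. f omits exactly 2.

Omitted value: 2.


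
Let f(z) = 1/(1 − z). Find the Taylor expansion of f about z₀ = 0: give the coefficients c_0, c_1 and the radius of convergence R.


Let w = z − z₀, so z = z₀ + w.
Then 1 − z = 1 − (z₀ + w) = (1 − z₀) − w = 1 − w.
f(z) = 1/(1 − w) = (1/(1)) · 1/(1 − w/(1)) = Σ_{n≥0} w^n / (1)^(n+1).
So c_n = 1/(1)^(n+1):
  c_0 = 1/(1)^1 = 1.
  c_1 = 1/(1)^2 = 1.
The series is valid for |w/d| < 1, i.e. |z − z₀| < |d|.
Radius of convergence: R = |1 − z₀| = |1| = 1 (distance from z₀ to the singularity z = 1).

c_0 = 1, c_1 = 1; R = 1.


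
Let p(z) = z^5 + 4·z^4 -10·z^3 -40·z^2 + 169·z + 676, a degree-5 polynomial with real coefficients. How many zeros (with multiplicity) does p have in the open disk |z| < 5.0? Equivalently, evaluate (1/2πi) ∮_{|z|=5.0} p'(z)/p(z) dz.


The zeros of p are: (3 + 2i), (3 - 2i), (-3 + 2i), (-3 - 2i), -4.
Their magnitudes are: 3.606, 3.606, 3.606, 3.606, 4.
Zeros with |z| < R = 5.0: (3 + 2i), (3 - 2i), (-3 + 2i), (-3 - 2i), -4.
Count = 5.
By the argument principle, (1/2πi) ∮_{|z|=R} p'(z)/p(z) dz equals exactly this count.

Number of zeros inside |z| < 5.0: 5.


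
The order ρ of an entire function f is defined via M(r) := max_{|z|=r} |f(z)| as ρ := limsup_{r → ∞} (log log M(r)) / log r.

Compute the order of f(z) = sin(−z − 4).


sin(w) is a linear combination of e^{iw} and e^{−iw} (or e^w, e^{−w} in the hyperbolic case), so |sin(w)| ≤ e^{|w|}. With w = −z − 4, |w| ≤ 1|z| + 4 = 1r + 4 on |z| = r, giving M(r) ≤ e^{1r + 4}, so ρ ≤ 1. On a suitable ray (z = it for sin/cos; z = t for sinh/cosh, t real → ∞), |sin(−z − 4)| grows like e^{1|t|}/2, so ρ ≥ 1. Hence ρ = 1.
Therefore ρ = 1.

Order ρ = 1.


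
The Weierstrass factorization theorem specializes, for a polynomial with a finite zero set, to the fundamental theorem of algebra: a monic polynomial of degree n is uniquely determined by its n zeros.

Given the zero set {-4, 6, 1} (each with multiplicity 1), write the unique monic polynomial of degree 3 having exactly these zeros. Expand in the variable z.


The polynomial is p(z) = ∏_{α ∈ S} (z − α), where S = {-4, 6, 1}.
Expanding the product yields: p(z) = z^3 -3·z^2 -22·z + 24.
The resulting polynomial has degree 3 and real coefficients as required.

p(z) = z^3 -3·z^2 -22·z + 24.


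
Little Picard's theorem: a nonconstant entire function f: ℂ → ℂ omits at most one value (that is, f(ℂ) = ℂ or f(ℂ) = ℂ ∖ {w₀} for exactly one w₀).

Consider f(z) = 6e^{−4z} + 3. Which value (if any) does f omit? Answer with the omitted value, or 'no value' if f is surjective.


Little Picard bounds the complement of f(ℂ) to at most one point.
e^{−4z} is never zero on ℂ, so 6·e^{−4z} takes every value in ℂ ∖ {0}. Adding 3 shifts the range to ℂ ∖ {3}. Thus f omits exactly the value 3.

Omitted value: 3.


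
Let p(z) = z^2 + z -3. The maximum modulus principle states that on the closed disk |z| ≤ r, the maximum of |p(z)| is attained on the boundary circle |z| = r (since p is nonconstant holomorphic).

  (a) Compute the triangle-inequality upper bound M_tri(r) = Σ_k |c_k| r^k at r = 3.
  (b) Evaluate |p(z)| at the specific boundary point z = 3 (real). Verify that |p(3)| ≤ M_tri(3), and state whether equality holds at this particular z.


Coefficients: c_0 = -3, c_1 = 1, c_2 = 1. Radius r = 3.
Part (a). Triangle bound: M_tri(r) = Σ_k |c_k| r^k
  = |-3|·3^0 + |1|·3^1 + |1|·3^2
  = 3 + 3 + 9 = 15.
This bounds M(r) := max_{|z|=r} |p(z)| from above; equality holds iff all terms c_k z^k can be made to align in phase at a single z on |z|=r.
Part (b). At z = 3 (real, on the circle |z| = r):
  p(3) = (-3)·3^0 + (1)·3^1 + (1)·3^2 = 9.
  |p(3)| = 9.
Check: |p(3)| = 9 ≤ 15 = M_tri(3). ✓ Equality does not hold at z = 3 (the coefficients have mixed signs, so the terms do not all align in phase there).

M_tri(3) = 15; |p(3)| = 9; equality at z=3: no.


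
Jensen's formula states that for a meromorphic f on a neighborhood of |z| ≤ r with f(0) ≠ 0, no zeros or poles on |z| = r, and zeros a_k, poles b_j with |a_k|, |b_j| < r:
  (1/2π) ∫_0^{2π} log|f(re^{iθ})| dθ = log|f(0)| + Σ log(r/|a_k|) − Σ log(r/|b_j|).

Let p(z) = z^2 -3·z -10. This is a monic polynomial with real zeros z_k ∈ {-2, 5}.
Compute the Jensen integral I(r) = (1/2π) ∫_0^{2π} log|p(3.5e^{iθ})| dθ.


Zeros: -2, 5; r = 3.5.
Inside |z| < r: -2. Outside (|z| ≥ r): 5.
p(0) = -10, so log|p(0)| = log(10) = 2.3026.
Apply Jensen: I(r) = log|p(0)| + Σ_k log(r/|z_k|), summed over zeros inside |z| < r.
  log(r/|z_k|) for z_k = -2: log(3.5/2) = 0.5596
  Outside zeros (5) contribute nothing to the Jensen sum.
Sum over inside zeros: 0.5596.
I(r) = log|p(0)| + (inside sum) = 2.3026 + 0.5596 = 2.8622.
Note: since some zeros are outside |z| ≤ r, the simplified n·log(r) form does NOT apply — only the inside zeros contribute.

I(r) ≈ 2.8622.


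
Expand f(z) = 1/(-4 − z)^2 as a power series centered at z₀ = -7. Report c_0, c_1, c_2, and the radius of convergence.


Let w = z − z₀, so z = z₀ + w.
Then -4 − z = -4 − (z₀ + w) = (-4 − z₀) − w = 3 − w.
f(z) = 1/(3 − w)^2 = (1/(3)^2) · (1 − w/(3))^{−2}.
By the binomial series (1−u)^{−2} = Σ_{n≥0} C(n+1, 1) u^n for |u|<1, with u = w/(3):
  c_n = C(n+1, 1) / (3)^(n+2).
  c_0 = 1/(3)^2 = 1/9.
  c_1 = 2/(3)^3 = 2/27.
  c_2 = 3/(3)^4 = 1/27.
The series is valid for |w/d| < 1, i.e. |z − z₀| < |d|.
Radius of convergence: R = |-4 − z₀| = |3| = 3 (distance from z₀ to the singularity z = -4).

c_0 = 1/9, c_1 = 2/27, c_2 = 1/27; R = 3.


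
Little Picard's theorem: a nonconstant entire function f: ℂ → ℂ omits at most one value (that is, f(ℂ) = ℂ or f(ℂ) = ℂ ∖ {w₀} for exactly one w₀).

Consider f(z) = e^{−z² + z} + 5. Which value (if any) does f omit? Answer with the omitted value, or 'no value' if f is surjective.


Little Picard bounds the complement of f(ℂ) to at most one point.
The exponent g(z) = −z² + z is a nonconstant polynomial, hence surjective onto ℂ. So e^{g(z)} takes every value in {e^w : w ∈ ℂ} = ℂ ∖ {0}. Adding 5 shifts the range to ℂ ∖ {5}. f omits exactly 5.

Omitted value: 5.


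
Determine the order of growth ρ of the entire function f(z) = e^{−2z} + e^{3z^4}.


Each summand is entire of order 1 and 4 respectively (as in the single-exponential case). The order of a sum is at most the max of the orders, so ρ ≤ 4. For the lower bound: on |z|=r choose arg z so that 3z^4 is real positive; then |e^{3z^4}| = e^{3r^4} while |e^{-2z}| ≤ e^{2r^1} = o(e^{3r^4}). So |f| ≥ e^{3r^4}(1 − o(1)) and ρ ≥ 4. Hence ρ = max(1, 4) = 4.
Therefore ρ = 4.

Order ρ = 4.


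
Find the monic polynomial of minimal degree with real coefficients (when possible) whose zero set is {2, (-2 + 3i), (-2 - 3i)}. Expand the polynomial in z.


The polynomial is p(z) = ∏_{α ∈ S} (z − α), where S = {2, (-2 + 3i), (-2 - 3i)}.
Expanding the product yields: p(z) = z^3 + 2·z^2 + 5·z -26.
Note conjugate pairs combine to real quadratics: (z − (-2+3i))(z − (-2−3i)) = z² + 4z + 13.
The resulting polynomial has degree 3 and real coefficients as required.

p(z) = z^3 + 2·z^2 + 5·z -26.


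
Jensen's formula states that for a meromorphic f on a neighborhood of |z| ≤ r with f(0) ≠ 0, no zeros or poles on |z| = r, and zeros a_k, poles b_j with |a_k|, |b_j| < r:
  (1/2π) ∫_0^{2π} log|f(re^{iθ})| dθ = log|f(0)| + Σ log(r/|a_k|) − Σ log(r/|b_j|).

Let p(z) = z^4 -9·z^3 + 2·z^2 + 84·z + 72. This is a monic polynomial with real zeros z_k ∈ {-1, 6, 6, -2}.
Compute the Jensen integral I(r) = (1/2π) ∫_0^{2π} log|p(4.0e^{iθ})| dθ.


Zeros: -2, -1, 6, 6; r = 4.0.
Inside |z| < r: -2, -1. Outside (|z| ≥ r): 6, 6.
p(0) = 72, so log|p(0)| = log(72) = 4.2767.
Apply Jensen: I(r) = log|p(0)| + Σ_k log(r/|z_k|), summed over zeros inside |z| < r.
  log(r/|z_k|) for z_k = -1: log(4.0/1) = 1.3863
  log(r/|z_k|) for z_k = -2: log(4.0/2) = 0.6931
  Outside zeros (6, 6) contribute nothing to the Jensen sum.
Sum over inside zeros: 2.0794.
I(r) = log|p(0)| + (inside sum) = 4.2767 + 2.0794 = 6.3561.
Note: since some zeros are outside |z| ≤ r, the simplified n·log(r) form does NOT apply — only the inside zeros contribute.

I(r) ≈ 6.3561.


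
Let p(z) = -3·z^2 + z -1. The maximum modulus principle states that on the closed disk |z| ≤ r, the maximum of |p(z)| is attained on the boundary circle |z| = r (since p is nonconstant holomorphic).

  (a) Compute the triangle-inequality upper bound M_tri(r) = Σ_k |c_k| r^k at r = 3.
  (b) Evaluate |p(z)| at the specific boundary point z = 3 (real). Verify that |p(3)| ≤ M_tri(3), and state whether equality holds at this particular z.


Coefficients: c_0 = -1, c_1 = 1, c_2 = -3. Radius r = 3.
Part (a). Triangle bound: M_tri(r) = Σ_k |c_k| r^k
  = |-1|·3^0 + |1|·3^1 + |-3|·3^2
  = 1 + 3 + 27 = 31.
This bounds M(r) := max_{|z|=r} |p(z)| from above; equality holds iff all terms c_k z^k can be made to align in phase at a single z on |z|=r.
Part (b). At z = 3 (real, on the circle |z| = r):
  p(3) = (-1)·3^0 + (1)·3^1 + (-3)·3^2 = -25.
  |p(3)| = 25.
Check: |p(3)| = 25 ≤ 31 = M_tri(3). ✓ Equality does not hold at z = 3 (the coefficients have mixed signs, so the terms do not all align in phase there).

M_tri(3) = 31; |p(3)| = 25; equality at z=3: no.
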